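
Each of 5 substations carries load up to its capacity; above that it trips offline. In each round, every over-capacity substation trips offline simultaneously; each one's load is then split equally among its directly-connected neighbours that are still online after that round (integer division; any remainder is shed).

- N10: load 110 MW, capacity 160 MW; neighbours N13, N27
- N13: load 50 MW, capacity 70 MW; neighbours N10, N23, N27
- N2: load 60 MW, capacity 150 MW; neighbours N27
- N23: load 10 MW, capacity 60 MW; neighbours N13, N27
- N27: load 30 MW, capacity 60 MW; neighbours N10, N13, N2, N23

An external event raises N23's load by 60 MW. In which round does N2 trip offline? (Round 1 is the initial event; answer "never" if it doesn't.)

never

Round 1 — N23 at 70 > 60. N23 trips offline.
  N23 sheds 70 MW to N13, N27: 35 each.
    N13: 50+35 = 85 > 70
    N27: 30+35 = 65 > 60
Round 2 — N13, N27 trip offline.
  N13 sheds 85 MW to N10: 85 each.
    N10: 110+85 = 195 > 160
  N27 sheds 65 MW to N10, N2: 32 each (1 lost).
    N10: 195+32 = 227 > 160
    N2: 60+32 = 92 ≤ 150
Round 3 — N10 trips offline.
  N10 sheds 227 MW: no online neighbours, lost.
No further trips.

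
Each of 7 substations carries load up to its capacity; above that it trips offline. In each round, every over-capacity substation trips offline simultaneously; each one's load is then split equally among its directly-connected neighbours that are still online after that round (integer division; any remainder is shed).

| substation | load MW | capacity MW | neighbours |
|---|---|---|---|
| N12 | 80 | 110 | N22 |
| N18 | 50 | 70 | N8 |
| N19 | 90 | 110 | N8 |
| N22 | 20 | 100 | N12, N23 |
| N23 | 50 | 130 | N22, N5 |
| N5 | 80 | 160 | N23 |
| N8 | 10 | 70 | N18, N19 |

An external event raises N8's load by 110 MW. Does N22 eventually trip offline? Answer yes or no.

Round 1 — N8 at 120 > 70. N8 trips offline.
  N8 sheds 120 MW to N18, N19: 60 each.
    N18: 50+60 = 110 > 70
    N19: 90+60 = 150 > 110
Round 2 — N18, N19 trip offline.
  N18 sheds 110 MW: no online neighbours, lost.
  N19 sheds 150 MW: no online neighbours, lost.
No further trips.

no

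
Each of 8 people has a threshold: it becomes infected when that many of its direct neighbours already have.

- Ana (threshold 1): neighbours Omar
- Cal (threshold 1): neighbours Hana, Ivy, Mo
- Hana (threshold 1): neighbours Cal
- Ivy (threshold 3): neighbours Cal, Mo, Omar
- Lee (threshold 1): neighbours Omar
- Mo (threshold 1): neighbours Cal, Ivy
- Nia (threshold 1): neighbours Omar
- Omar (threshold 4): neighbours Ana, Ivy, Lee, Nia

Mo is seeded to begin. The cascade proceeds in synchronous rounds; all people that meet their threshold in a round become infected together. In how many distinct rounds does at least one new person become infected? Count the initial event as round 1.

Round 1 — Mo becomes infected (initial).
Round 2 — checking thresholds:
  Cal: 1 of 3 neighbours ≥ 1, becomes infected.
  Ivy: 1 of 3 neighbours < 3, holds.
Round 3 — checking thresholds:
  Hana: 1 of 1 neighbours ≥ 1, becomes infected.
  Ivy: 2 of 3 neighbours < 3, holds.
Round 4 — no new infections; cascade stops.

3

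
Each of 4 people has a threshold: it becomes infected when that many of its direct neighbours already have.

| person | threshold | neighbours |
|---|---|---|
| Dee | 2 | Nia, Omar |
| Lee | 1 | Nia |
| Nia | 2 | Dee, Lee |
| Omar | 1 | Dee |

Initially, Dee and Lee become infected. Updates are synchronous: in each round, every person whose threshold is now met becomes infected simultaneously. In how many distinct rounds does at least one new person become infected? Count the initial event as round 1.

Round 1 — Dee, Lee become infected (initial).
Round 2 — checking thresholds:
  Nia: 2 of 2 neighbours ≥ 2, becomes infected.
  Omar: 1 of 1 neighbours ≥ 1, becomes infected.
Round 3 — no new infections; cascade stops.

2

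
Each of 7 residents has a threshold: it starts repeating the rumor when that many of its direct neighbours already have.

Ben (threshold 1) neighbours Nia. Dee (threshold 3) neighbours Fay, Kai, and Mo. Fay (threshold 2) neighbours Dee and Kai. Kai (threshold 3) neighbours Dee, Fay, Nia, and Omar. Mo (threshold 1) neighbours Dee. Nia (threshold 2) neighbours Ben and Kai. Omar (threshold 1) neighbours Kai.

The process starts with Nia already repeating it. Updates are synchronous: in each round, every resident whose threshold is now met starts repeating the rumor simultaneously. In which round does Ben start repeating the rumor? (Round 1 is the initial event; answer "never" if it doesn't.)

2

Round 1 — Nia starts repeating the rumor (initial).
Round 2 — checking thresholds:
  Ben: 1 of 1 neighbours ≥ 1, starts repeating the rumor.
  Kai: 1 of 4 neighbours < 3, not yet.
Round 3 — no new spreads; cascade stops.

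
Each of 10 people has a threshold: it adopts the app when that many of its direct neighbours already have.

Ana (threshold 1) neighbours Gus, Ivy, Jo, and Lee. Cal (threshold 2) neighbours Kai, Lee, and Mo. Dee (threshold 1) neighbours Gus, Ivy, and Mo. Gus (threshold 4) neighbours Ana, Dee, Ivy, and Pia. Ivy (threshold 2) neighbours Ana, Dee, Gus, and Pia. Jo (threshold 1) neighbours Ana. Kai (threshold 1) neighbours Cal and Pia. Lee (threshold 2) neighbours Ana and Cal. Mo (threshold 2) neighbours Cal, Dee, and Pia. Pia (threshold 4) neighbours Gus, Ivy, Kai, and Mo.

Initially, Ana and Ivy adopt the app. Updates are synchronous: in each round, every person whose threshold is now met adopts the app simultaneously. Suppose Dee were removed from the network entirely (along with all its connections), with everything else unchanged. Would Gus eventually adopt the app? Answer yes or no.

With Dee removed:
Round 1 — Ana, Ivy adopt the app (initial).
Round 2 — checking thresholds:
  Gus: 2 of 3 neighbours < 4, holds.
  Jo: 1 of 1 neighbours ≥ 1, adopts the app.
  Lee: 1 of 2 neighbours < 2, holds.
  Pia: 1 of 4 neighbours < 4, holds.
Round 3 — no new adoptions; cascade stops.

no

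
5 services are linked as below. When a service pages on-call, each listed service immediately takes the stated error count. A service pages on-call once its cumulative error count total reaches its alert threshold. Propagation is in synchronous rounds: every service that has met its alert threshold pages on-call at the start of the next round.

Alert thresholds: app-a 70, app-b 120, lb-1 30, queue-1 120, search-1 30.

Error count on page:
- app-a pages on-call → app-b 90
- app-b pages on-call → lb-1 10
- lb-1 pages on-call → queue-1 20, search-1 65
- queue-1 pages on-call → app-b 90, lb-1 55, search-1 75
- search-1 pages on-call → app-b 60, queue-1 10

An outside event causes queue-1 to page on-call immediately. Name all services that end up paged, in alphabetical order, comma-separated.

Round 1 — queue-1 pages on-call (initial).
  app-b: +90 → 90 < 120
  lb-1: +55 → 55 ≥ 30
  search-1: +75 → 75 ≥ 30
Round 2 — lb-1, search-1 page on-call.
  app-b: +60 → 150 ≥ 120
Round 3 — app-b pages on-call.
No further pages.

app-b, lb-1, queue-1, search-1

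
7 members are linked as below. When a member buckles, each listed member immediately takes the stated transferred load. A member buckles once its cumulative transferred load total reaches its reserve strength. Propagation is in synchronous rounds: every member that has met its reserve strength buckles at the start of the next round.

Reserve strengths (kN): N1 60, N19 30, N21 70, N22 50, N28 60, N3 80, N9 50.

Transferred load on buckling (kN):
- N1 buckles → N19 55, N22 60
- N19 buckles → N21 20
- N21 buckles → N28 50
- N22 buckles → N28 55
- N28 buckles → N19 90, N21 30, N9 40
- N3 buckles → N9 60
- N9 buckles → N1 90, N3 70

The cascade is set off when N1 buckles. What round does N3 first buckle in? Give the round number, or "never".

never

Round 1 — N1 buckles (initial).
  N19: +55 → 55 ≥ 30
  N22: +60 → 60 ≥ 50
Round 2 — N19, N22 buckle.
  N21: +20 → 20 < 70
  N28: +55 → 55 < 60
No further bucklings.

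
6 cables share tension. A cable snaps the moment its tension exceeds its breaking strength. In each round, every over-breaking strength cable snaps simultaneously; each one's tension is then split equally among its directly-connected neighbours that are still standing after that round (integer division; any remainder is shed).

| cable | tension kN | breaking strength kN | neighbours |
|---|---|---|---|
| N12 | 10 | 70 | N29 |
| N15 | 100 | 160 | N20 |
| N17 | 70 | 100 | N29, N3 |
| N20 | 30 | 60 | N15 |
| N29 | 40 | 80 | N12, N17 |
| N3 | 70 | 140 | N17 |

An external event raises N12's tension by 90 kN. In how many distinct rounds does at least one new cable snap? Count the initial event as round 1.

Round 1 — N12 at 100 > 70. N12 snaps.
  N12 sheds 100 kN to N29: 100 each.
    N29: 40+100 = 140 > 80
Round 2 — N29 snaps.
  N29 sheds 140 kN to N17: 140 each.
    N17: 70+140 = 210 > 100
Round 3 — N17 snaps.
  N17 sheds 210 kN to N3: 210 each.
    N3: 70+210 = 280 > 140
Round 4 — N3 snaps.
  N3 sheds 280 kN: no online neighbours, lost.
No further breaks.

4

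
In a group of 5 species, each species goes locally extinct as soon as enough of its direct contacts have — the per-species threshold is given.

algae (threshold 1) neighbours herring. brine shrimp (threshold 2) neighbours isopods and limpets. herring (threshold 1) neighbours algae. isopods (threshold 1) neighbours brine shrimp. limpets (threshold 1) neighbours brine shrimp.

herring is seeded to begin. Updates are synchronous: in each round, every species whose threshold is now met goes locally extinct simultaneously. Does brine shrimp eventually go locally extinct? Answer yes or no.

no

Round 1 — herring goes locally extinct (initial).
Round 2 — checking thresholds:
  algae: 1 of 1 neighbours ≥ 1, goes locally extinct.
Round 3 — no new extinctions; cascade stops.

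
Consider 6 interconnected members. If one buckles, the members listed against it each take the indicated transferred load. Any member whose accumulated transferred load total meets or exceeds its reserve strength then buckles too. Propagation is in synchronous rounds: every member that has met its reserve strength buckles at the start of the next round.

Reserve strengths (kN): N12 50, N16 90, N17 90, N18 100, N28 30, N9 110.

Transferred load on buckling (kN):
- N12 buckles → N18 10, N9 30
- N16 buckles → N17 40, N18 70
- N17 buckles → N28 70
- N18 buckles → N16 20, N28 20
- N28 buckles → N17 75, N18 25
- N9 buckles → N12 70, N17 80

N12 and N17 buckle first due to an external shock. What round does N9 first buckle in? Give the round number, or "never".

never

Round 1 — N12, N17 buckle (initial).
  N18: +10 → 10 < 100
  N28: +70 → 70 ≥ 30
  N9: +30 → 30 < 110
Round 2 — N28 buckles.
  N18: +25 → 35 < 100
No further bucklings.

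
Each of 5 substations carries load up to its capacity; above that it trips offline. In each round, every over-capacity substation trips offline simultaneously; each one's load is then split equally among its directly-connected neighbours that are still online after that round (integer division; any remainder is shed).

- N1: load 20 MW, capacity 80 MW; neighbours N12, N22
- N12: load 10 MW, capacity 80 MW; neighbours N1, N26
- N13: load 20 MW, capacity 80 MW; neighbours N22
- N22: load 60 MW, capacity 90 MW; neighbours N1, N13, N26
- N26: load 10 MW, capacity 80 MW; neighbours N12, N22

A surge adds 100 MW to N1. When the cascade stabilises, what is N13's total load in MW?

80

Round 1 — N1 at 120 > 80. N1 trips offline.
  N1 sheds 120 MW to N12, N22: 60 each.
    N12: 10+60 = 70 ≤ 80
    N22: 60+60 = 120 > 90
Round 2 — N22 trips offline.
  N22 sheds 120 MW to N13, N26: 60 each.
    N13: 20+60 = 80 ≤ 80
    N26: 10+60 = 70 ≤ 80
No further trips.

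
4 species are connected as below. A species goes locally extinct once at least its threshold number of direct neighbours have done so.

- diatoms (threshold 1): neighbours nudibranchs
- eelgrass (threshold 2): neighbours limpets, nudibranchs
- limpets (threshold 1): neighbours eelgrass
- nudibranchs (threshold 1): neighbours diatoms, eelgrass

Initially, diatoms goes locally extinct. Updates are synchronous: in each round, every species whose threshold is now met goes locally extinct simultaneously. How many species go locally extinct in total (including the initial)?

Round 1 — diatoms goes locally extinct (initial).
Round 2 — checking thresholds:
  nudibranchs: 1 of 2 neighbours ≥ 1, goes locally extinct.
Round 3 — no new extinctions; cascade stops.

2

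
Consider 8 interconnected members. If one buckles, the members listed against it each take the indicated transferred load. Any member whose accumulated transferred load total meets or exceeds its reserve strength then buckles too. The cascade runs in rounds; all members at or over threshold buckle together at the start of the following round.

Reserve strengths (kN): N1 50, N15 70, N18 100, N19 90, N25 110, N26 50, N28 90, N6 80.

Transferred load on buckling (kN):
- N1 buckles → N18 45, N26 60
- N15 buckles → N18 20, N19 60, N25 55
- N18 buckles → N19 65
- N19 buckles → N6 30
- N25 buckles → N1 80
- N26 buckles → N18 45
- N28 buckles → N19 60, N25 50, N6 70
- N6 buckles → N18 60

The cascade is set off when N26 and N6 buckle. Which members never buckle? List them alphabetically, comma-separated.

Round 1 — N26, N6 buckle (initial).
  N18: +45+60 → 105 ≥ 100
Round 2 — N18 buckles.
  N19: +65 → 65 < 90
No further bucklings.

N1, N15, N19, N25, N28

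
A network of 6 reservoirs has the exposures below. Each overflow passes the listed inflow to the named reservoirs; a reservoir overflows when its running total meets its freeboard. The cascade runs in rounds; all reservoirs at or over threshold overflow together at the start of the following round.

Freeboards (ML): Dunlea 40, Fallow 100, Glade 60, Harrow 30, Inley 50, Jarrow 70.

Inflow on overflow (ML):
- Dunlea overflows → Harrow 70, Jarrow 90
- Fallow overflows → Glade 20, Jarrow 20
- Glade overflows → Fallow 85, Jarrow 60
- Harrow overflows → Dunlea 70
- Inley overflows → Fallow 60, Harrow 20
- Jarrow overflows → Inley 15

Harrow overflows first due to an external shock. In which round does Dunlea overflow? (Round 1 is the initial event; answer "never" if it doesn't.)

2

Round 1 — Harrow overflows (initial).
  Dunlea: +70 → 70 ≥ 40
Round 2 — Dunlea overflows.
  Jarrow: +90 → 90 ≥ 70
Round 3 — Jarrow overflows.
  Inley: +15 → 15 < 50
No further overflows.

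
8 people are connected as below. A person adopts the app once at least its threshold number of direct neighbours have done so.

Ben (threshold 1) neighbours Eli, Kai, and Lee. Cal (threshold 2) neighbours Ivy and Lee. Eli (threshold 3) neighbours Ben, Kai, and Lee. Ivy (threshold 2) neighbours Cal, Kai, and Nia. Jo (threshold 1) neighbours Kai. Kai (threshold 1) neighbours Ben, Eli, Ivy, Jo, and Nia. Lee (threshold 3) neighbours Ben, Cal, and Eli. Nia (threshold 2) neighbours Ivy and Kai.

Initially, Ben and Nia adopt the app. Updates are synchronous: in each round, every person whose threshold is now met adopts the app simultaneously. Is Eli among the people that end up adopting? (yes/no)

no

Round 1 — Ben, Nia adopt the app (initial).
Round 2 — checking thresholds:
  Eli: 1 of 3 neighbours < 3, below threshold.
  Ivy: 1 of 3 neighbours < 2, below threshold.
  Kai: 2 of 5 neighbours ≥ 1, adopts the app.
  Lee: 1 of 3 neighbours < 3, below threshold.
Round 3 — checking thresholds:
  Eli: 2 of 3 neighbours < 3, below threshold.
  Ivy: 2 of 3 neighbours ≥ 2, adopts the app.
  Jo: 1 of 1 neighbours ≥ 1, adopts the app.
  Lee: 1 of 3 neighbours < 3, below threshold.
Round 4 — no new adoptions; cascade stops.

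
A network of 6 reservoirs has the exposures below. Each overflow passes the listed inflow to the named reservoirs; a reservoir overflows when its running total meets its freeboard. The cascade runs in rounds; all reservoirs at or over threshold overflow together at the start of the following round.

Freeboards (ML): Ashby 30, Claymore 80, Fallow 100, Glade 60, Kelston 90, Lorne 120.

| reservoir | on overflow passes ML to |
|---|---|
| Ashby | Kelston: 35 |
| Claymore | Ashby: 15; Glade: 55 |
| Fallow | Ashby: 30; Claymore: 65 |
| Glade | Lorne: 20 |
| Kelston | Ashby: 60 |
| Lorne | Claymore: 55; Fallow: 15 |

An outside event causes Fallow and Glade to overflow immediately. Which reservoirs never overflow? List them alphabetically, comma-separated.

Claymore, Kelston, Lorne

Round 1 — Fallow, Glade overflow (initial).
  Ashby: +30 → 30 ≥ 30
  Claymore: +65 → 65 < 80
  Lorne: +20 → 20 < 120
Round 2 — Ashby overflows.
  Kelston: +35 → 35 < 90
No further overflows.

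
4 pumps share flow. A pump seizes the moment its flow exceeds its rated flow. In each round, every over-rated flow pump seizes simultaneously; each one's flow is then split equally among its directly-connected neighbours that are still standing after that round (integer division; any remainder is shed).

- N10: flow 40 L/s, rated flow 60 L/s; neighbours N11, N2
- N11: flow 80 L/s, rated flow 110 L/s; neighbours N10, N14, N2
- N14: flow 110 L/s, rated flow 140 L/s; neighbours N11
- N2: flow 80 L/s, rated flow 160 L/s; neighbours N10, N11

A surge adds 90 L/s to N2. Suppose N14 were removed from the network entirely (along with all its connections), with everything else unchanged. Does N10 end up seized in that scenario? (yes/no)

yes

With N14 removed:
Round 1 — N2 at 170 > 160. N2 seizes.
  N2 sheds 170 L/s to N10, N11: 85 each.
    N10: 40+85 = 125 > 60
    N11: 80+85 = 165 > 110
Round 2 — N10, N11 seize.
  N10 sheds 125 L/s: no online neighbours, lost.
  N11 sheds 165 L/s: no online neighbours, lost.
No further seizures.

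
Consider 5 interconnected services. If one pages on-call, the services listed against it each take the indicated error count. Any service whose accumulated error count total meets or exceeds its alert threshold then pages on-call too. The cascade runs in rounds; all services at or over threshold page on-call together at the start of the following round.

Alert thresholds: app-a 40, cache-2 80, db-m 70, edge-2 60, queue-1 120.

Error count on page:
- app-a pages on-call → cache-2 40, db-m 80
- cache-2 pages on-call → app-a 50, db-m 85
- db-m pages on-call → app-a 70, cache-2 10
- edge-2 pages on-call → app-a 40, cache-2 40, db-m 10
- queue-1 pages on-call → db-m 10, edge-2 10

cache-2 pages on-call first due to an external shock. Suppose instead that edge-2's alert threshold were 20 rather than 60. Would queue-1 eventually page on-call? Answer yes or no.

no

With edge-2's alert threshold at 20:
Round 1 — cache-2 pages on-call (initial).
  app-a: +50 → 50 ≥ 40
  db-m: +85 → 85 ≥ 70
Round 2 — app-a, db-m page on-call.
No further pages.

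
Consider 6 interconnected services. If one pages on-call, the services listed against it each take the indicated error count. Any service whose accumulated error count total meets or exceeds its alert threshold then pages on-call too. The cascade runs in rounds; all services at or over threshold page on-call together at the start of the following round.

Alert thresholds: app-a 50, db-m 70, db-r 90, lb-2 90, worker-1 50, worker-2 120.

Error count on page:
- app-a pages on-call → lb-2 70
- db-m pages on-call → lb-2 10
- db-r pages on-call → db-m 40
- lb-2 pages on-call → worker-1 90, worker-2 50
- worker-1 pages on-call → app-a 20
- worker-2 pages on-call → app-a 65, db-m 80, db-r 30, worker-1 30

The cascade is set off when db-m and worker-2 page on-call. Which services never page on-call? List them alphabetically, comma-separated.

db-r, lb-2, worker-1

Round 1 — db-m, worker-2 page on-call (initial).
  app-a: +65 → 65 ≥ 50
  db-r: +30 → 30 < 90
  lb-2: +10 → 10 < 90
  worker-1: +30 → 30 < 50
Round 2 — app-a pages on-call.
  lb-2: +70 → 80 < 90
No further pages.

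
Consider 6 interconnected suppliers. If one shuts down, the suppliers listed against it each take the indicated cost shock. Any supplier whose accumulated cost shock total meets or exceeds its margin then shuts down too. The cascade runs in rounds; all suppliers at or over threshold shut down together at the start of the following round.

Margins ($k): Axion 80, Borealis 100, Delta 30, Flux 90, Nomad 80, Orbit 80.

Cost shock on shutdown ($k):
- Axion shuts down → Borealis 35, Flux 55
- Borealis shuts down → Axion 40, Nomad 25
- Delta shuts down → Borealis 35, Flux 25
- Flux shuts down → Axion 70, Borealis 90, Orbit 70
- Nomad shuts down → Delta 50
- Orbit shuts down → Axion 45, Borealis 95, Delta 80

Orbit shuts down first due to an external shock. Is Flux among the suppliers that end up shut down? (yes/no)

Round 1 — Orbit shuts down (initial).
  Axion: +45 → 45 < 80
  Borealis: +95 → 95 < 100
  Delta: +80 → 80 ≥ 30
Round 2 — Delta shuts down.
  Borealis: +35 → 130 ≥ 100
  Flux: +25 → 25 < 90
Round 3 — Borealis shuts down.
  Axion: +40 → 85 ≥ 80
  Nomad: +25 → 25 < 80
Round 4 — Axion shuts down.
  Flux: +55 → 80 < 90
No further shutdowns.

no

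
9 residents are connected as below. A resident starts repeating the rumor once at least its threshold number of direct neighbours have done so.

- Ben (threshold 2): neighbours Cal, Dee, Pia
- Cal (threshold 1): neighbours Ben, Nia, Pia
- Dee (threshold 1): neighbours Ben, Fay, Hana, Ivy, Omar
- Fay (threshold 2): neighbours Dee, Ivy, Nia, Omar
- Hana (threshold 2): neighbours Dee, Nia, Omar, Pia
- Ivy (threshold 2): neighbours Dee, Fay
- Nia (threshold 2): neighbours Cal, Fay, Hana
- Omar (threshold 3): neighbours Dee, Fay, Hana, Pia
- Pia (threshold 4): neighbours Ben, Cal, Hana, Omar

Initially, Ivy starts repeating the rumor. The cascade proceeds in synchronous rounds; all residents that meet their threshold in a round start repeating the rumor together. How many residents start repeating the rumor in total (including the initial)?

3

Round 1 — Ivy starts repeating the rumor (initial).
Round 2 — checking thresholds:
  Dee: 1 of 5 neighbours ≥ 1, starts repeating the rumor.
  Fay: 1 of 4 neighbours < 2, below threshold.
Round 3 — checking thresholds:
  Ben: 1 of 3 neighbours < 2, below threshold.
  Fay: 2 of 4 neighbours ≥ 2, starts repeating the rumor.
  Hana: 1 of 4 neighbours < 2, below threshold.
  Omar: 1 of 4 neighbours < 3, below threshold.
Round 4 — no new spreads; cascade stops.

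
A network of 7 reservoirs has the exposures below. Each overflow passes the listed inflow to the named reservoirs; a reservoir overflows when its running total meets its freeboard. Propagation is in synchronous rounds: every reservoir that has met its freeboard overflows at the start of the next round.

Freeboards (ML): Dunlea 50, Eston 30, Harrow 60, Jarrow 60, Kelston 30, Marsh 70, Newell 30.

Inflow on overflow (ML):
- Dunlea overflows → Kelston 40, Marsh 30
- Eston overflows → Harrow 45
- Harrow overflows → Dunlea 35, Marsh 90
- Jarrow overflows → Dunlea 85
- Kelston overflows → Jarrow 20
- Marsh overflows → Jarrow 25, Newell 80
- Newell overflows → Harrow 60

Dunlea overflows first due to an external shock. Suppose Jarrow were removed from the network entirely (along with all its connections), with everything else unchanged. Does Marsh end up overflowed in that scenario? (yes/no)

With Jarrow removed:
Round 1 — Dunlea overflows (initial).
  Kelston: +40 → 40 ≥ 30
  Marsh: +30 → 30 < 70
Round 2 — Kelston overflows.
No further overflows.

no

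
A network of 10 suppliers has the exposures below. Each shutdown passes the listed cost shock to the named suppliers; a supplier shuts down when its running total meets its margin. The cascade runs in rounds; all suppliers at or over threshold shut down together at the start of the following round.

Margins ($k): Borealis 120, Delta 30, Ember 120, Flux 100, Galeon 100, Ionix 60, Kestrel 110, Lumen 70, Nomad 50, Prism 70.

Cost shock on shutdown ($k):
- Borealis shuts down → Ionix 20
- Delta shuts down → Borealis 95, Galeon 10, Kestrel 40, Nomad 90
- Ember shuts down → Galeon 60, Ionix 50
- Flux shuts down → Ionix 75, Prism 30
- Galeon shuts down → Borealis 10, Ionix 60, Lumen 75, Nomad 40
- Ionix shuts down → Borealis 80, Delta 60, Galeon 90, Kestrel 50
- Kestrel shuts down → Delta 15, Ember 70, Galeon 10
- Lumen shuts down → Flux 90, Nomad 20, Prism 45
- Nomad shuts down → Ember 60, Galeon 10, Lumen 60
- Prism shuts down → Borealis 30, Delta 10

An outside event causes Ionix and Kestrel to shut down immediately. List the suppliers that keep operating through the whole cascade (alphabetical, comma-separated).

Flux, Prism

Round 1 — Ionix, Kestrel shut down (initial).
  Borealis: +80 → 80 < 120
  Delta: +60+15 → 75 ≥ 30
  Ember: +70 → 70 < 120
  Galeon: +90+10 → 100 ≥ 100
Round 2 — Delta, Galeon shut down.
  Borealis: +95+10 → 185 ≥ 120
  Lumen: +75 → 75 ≥ 70
  Nomad: +90+40 → 130 ≥ 50
Round 3 — Borealis, Lumen, Nomad shut down.
  Ember: +60 → 130 ≥ 120
  Flux: +90 → 90 < 100
  Prism: +45 → 45 < 70
Round 4 — Ember shuts down.
No further shutdowns.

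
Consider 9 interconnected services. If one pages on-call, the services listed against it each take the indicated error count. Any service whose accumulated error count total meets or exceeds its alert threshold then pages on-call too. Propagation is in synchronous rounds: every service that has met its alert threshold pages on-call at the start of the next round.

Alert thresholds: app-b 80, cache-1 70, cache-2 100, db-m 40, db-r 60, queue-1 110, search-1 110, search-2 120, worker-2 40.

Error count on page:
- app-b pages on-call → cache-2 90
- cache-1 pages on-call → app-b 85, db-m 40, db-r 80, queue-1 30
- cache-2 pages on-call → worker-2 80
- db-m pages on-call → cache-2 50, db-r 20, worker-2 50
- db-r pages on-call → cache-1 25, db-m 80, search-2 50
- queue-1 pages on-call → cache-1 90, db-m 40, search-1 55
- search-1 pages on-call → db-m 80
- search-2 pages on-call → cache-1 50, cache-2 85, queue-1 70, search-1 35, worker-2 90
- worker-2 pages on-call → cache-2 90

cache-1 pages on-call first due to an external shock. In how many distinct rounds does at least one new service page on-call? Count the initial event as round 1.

Round 1 — cache-1 pages on-call (initial).
  app-b: +85 → 85 ≥ 80
  db-m: +40 → 40 ≥ 40
  db-r: +80 → 80 ≥ 60
  queue-1: +30 → 30 < 110
Round 2 — app-b, db-m, db-r page on-call.
  cache-2: +90+50 → 140 ≥ 100
  search-2: +50 → 50 < 120
  worker-2: +50 → 50 ≥ 40
Round 3 — cache-2, worker-2 page on-call.
No further pages.

3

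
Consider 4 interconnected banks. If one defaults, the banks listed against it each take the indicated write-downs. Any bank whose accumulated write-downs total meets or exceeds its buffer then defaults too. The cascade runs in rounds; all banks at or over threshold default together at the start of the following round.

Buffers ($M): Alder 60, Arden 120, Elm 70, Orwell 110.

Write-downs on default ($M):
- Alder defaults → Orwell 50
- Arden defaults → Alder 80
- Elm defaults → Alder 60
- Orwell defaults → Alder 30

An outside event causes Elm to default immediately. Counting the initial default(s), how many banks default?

2

Round 1 — Elm defaults (initial).
  Alder: +60 → 60 ≥ 60
Round 2 — Alder defaults.
  Orwell: +50 → 50 < 110
No further defaults.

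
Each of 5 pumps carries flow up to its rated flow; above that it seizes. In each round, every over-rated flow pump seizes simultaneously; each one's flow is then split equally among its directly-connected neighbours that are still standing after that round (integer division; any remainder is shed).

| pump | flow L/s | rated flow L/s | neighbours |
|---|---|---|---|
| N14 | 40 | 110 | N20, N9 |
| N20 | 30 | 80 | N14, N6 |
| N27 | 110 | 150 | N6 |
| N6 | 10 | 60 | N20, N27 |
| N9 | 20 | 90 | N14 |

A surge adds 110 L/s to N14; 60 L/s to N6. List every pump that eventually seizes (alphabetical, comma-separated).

Round 1 — N14 at 150 > 110; N6 at 70 > 60. N14, N6 seize.
  N14 sheds 150 L/s to N20, N9: 75 each.
    N20: 30+75 = 105 > 80
    N9: 20+75 = 95 > 90
  N6 sheds 70 L/s to N20, N27: 35 each.
    N20: 105+35 = 140 > 80
    N27: 110+35 = 145 ≤ 150
Round 2 — N20, N9 seize.
  N20 sheds 140 L/s: no online neighbours, lost.
  N9 sheds 95 L/s: no online neighbours, lost.
No further seizures.

N14, N20, N6, N9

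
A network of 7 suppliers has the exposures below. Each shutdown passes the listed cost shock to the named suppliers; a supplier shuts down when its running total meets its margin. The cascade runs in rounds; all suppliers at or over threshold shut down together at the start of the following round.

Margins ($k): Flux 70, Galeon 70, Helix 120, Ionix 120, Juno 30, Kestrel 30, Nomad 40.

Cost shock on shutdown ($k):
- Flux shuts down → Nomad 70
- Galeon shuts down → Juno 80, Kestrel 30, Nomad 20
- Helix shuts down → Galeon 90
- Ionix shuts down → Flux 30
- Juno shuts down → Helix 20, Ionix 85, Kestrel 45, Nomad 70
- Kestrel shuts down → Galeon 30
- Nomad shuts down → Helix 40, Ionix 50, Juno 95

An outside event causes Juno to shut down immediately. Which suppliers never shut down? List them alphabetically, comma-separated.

Round 1 — Juno shuts down (initial).
  Helix: +20 → 20 < 120
  Ionix: +85 → 85 < 120
  Kestrel: +45 → 45 ≥ 30
  Nomad: +70 → 70 ≥ 40
Round 2 — Kestrel, Nomad shut down.
  Galeon: +30 → 30 < 70
  Helix: +40 → 60 < 120
  Ionix: +50 → 135 ≥ 120
Round 3 — Ionix shuts down.
  Flux: +30 → 30 < 70
No further shutdowns.

Flux, Galeon, Helix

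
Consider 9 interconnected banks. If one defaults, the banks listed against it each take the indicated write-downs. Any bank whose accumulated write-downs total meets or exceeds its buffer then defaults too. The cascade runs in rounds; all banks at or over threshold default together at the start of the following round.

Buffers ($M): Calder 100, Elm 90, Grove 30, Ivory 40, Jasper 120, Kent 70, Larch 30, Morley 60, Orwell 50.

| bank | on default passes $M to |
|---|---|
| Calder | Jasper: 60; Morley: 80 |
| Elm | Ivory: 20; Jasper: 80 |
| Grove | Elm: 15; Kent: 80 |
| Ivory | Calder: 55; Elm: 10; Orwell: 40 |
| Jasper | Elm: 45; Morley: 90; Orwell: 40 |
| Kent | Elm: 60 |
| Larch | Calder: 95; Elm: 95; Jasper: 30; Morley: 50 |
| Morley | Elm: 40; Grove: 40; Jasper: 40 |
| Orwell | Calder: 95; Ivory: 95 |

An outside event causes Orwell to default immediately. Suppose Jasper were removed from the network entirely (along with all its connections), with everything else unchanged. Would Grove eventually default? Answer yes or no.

yes

With Jasper removed:
Round 1 — Orwell defaults (initial).
  Calder: +95 → 95 < 100
  Ivory: +95 → 95 ≥ 40
Round 2 — Ivory defaults.
  Calder: +55 → 150 ≥ 100
  Elm: +10 → 10 < 90
Round 3 — Calder defaults.
  Morley: +80 → 80 ≥ 60
Round 4 — Morley defaults.
  Elm: +40 → 50 < 90
  Grove: +40 → 40 ≥ 30
Round 5 — Grove defaults.
  Elm: +15 → 65 < 90
  Kent: +80 → 80 ≥ 70
Round 6 — Kent defaults.
  Elm: +60 → 125 ≥ 90
Round 7 — Elm defaults.
No further defaults.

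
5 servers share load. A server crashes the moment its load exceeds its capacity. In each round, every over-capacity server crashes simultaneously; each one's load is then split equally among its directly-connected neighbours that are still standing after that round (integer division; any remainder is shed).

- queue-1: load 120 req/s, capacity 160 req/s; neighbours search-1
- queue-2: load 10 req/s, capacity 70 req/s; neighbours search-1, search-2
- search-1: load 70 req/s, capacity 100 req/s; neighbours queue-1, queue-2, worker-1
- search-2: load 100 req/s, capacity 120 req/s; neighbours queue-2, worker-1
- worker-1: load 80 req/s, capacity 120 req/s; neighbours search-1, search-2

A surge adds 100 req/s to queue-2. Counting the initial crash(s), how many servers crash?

Round 1 — queue-2 at 110 > 70. queue-2 crashes.
  queue-2 sheds 110 req/s to search-1, search-2: 55 each.
    search-1: 70+55 = 125 > 100
    search-2: 100+55 = 155 > 120
Round 2 — search-1, search-2 crash.
  search-1 sheds 125 req/s to queue-1, worker-1: 62 each (1 lost).
    queue-1: 120+62 = 182 > 160
    worker-1: 80+62 = 142 > 120
  search-2 sheds 155 req/s to worker-1: 155 each.
    worker-1: 142+155 = 297 > 120
Round 3 — queue-1, worker-1 crash.
  queue-1 sheds 182 req/s: no online neighbours, lost.
  worker-1 sheds 297 req/s: no online neighbours, lost.
No further crashes.

5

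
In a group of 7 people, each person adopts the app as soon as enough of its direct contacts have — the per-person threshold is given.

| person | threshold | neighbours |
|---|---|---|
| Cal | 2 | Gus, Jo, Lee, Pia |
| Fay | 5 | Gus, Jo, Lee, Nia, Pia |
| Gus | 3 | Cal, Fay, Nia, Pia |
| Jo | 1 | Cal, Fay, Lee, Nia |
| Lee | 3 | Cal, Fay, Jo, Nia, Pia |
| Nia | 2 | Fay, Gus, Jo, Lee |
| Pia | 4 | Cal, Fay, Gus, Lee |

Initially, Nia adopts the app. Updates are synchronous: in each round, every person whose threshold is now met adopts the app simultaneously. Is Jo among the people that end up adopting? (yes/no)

Round 1 — Nia adopts the app (initial).
Round 2 — checking thresholds:
  Fay: 1 of 5 neighbours < 5, not yet.
  Gus: 1 of 4 neighbours < 3, not yet.
  Jo: 1 of 4 neighbours ≥ 1, adopts the app.
  Lee: 1 of 5 neighbours < 3, not yet.
Round 3 — no new adoptions; cascade stops.

yes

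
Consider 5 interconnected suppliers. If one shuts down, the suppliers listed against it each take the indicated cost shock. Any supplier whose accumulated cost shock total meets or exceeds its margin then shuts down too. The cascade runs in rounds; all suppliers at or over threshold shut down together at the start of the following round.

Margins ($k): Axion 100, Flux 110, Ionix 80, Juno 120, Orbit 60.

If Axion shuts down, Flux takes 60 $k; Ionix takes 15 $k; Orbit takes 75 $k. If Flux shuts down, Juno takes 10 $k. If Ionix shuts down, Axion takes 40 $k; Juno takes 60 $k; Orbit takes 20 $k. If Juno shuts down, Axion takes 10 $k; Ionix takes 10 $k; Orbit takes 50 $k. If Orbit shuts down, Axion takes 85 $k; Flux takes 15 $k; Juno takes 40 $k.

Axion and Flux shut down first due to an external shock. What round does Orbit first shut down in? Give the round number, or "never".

Round 1 — Axion, Flux shut down (initial).
  Ionix: +15 → 15 < 80
  Juno: +10 → 10 < 120
  Orbit: +75 → 75 ≥ 60
Round 2 — Orbit shuts down.
  Juno: +40 → 50 < 120
No further shutdowns.

2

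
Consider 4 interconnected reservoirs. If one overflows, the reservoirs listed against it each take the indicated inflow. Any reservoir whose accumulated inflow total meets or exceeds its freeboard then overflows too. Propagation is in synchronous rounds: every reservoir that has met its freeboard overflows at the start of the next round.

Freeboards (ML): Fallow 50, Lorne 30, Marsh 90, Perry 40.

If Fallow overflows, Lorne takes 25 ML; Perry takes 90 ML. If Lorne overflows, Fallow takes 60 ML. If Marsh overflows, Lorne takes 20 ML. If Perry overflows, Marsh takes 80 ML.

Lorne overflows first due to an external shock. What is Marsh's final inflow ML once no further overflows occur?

80

Round 1 — Lorne overflows (initial).
  Fallow: +60 → 60 ≥ 50
Round 2 — Fallow overflows.
  Perry: +90 → 90 ≥ 40
Round 3 — Perry overflows.
  Marsh: +80 → 80 < 90
No further overflows.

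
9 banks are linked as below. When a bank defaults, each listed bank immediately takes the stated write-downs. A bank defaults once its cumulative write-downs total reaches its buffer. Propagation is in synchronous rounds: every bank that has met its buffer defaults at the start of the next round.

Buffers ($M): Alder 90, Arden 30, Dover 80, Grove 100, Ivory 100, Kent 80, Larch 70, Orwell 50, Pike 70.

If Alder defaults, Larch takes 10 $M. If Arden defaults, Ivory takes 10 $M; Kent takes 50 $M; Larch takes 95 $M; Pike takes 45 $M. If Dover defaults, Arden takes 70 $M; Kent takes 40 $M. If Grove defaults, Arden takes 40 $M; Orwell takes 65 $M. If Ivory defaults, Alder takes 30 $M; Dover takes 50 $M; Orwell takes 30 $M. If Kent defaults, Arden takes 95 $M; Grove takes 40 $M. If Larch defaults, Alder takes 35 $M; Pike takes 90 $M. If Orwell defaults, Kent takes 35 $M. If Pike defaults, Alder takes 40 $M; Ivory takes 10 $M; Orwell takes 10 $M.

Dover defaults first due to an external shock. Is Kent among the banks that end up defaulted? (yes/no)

Round 1 — Dover defaults (initial).
  Arden: +70 → 70 ≥ 30
  Kent: +40 → 40 < 80
Round 2 — Arden defaults.
  Ivory: +10 → 10 < 100
  Kent: +50 → 90 ≥ 80
  Larch: +95 → 95 ≥ 70
  Pike: +45 → 45 < 70
Round 3 — Kent, Larch default.
  Alder: +35 → 35 < 90
  Grove: +40 → 40 < 100
  Pike: +90 → 135 ≥ 70
Round 4 — Pike defaults.
  Alder: +40 → 75 < 90
  Ivory: +10 → 20 < 100
  Orwell: +10 → 10 < 50
No further defaults.

yes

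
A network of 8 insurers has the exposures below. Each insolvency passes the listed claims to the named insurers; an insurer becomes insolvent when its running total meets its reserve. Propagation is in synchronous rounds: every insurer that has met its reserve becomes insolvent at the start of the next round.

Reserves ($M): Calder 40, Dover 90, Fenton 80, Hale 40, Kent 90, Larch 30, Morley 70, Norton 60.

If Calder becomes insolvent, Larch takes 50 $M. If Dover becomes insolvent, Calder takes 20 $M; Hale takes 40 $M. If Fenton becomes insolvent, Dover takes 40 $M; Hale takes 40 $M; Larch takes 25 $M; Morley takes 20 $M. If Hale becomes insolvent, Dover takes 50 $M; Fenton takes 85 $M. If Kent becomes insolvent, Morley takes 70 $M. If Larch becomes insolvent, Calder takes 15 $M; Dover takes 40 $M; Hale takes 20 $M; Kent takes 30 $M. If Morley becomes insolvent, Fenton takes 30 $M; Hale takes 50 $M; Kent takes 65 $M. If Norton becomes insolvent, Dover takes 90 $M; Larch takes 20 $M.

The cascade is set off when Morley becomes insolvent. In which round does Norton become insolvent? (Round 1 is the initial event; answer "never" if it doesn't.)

Round 1 — Morley becomes insolvent (initial).
  Fenton: +30 → 30 < 80
  Hale: +50 → 50 ≥ 40
  Kent: +65 → 65 < 90
Round 2 — Hale becomes insolvent.
  Dover: +50 → 50 < 90
  Fenton: +85 → 115 ≥ 80
Round 3 — Fenton becomes insolvent.
  Dover: +40 → 90 ≥ 90
  Larch: +25 → 25 < 30
Round 4 — Dover becomes insolvent.
  Calder: +20 → 20 < 40
No further insolvencies.

never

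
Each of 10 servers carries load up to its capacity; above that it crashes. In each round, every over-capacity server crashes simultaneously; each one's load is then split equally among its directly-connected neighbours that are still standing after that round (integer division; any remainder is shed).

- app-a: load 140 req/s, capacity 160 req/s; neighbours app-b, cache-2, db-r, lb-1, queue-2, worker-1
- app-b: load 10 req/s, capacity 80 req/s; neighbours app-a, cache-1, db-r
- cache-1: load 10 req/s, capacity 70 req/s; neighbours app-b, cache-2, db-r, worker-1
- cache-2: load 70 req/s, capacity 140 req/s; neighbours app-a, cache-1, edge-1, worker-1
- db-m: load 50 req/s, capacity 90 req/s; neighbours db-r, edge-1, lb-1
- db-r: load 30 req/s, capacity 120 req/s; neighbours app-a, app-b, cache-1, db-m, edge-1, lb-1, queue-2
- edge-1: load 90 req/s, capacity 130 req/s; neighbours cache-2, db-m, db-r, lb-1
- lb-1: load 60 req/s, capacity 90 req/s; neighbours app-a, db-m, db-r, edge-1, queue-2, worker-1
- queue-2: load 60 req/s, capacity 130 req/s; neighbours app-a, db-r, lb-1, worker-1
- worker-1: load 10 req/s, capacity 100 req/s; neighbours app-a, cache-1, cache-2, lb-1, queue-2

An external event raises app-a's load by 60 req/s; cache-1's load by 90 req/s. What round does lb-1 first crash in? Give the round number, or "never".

Round 1 — app-a at 200 > 160; cache-1 at 100 > 70. app-a, cache-1 crash.
  app-a sheds 200 req/s to app-b, cache-2, db-r, lb-1, queue-2, worker-1: 33 each (2 lost).
    app-b: 10+33 = 43 ≤ 80
    cache-2: 70+33 = 103 ≤ 140
    db-r: 30+33 = 63 ≤ 120
    lb-1: 60+33 = 93 > 90
    queue-2: 60+33 = 93 ≤ 130
    worker-1: 10+33 = 43 ≤ 100
  cache-1 sheds 100 req/s to app-b, cache-2, db-r, worker-1: 25 each.
    app-b: 43+25 = 68 ≤ 80
    cache-2: 103+25 = 128 ≤ 140
    db-r: 63+25 = 88 ≤ 120
    worker-1: 43+25 = 68 ≤ 100
Round 2 — lb-1 crashes.
  lb-1 sheds 93 req/s to db-m, db-r, edge-1, queue-2, worker-1: 18 each (3 lost).
    db-m: 50+18 = 68 ≤ 90
    db-r: 88+18 = 106 ≤ 120
    edge-1: 90+18 = 108 ≤ 130
    queue-2: 93+18 = 111 ≤ 130
    worker-1: 68+18 = 86 ≤ 100
No further crashes.

2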